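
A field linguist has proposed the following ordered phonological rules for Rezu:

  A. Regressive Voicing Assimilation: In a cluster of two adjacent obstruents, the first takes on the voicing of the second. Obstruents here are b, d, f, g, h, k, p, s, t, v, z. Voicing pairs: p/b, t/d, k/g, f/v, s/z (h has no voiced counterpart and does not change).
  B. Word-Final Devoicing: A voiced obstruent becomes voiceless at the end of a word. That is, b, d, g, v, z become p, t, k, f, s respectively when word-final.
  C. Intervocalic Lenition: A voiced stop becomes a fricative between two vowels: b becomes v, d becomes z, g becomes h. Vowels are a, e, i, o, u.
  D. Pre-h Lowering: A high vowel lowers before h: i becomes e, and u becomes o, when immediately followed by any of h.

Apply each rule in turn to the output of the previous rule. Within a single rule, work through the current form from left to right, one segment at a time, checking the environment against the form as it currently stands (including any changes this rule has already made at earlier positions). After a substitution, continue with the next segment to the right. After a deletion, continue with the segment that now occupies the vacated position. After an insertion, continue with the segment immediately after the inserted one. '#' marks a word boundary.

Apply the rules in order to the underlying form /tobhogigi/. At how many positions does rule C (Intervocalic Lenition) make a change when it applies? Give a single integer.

2

A Regressive Voicing Assimilation: [tobhogigi] → [tophogigi]
B Word-Final Devoicing: no change — [tophogigi]
C Intervocalic Lenition: [tophogigi] → [tophohihi]
D Pre-h Lowering: [tophohihi] → [tophohehi]
Rule C changed 2 position(s).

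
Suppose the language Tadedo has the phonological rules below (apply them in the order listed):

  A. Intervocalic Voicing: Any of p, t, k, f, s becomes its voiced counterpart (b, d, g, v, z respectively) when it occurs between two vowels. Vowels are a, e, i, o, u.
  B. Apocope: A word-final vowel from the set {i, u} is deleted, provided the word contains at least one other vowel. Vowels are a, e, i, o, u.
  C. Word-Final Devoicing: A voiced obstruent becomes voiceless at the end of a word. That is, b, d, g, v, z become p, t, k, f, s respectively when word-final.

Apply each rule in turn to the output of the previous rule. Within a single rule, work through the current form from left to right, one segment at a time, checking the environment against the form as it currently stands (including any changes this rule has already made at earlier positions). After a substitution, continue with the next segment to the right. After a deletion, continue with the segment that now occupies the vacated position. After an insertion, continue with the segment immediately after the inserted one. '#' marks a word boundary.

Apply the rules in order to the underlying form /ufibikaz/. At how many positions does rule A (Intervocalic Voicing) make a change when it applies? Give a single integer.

A Intervocalic Voicing: [ufibikaz] → [uvibigaz]
B Apocope: no change — [uvibigaz]
C Word-Final Devoicing: [uvibigaz] → [uvibigas]
Rule A changed 2 position(s).

2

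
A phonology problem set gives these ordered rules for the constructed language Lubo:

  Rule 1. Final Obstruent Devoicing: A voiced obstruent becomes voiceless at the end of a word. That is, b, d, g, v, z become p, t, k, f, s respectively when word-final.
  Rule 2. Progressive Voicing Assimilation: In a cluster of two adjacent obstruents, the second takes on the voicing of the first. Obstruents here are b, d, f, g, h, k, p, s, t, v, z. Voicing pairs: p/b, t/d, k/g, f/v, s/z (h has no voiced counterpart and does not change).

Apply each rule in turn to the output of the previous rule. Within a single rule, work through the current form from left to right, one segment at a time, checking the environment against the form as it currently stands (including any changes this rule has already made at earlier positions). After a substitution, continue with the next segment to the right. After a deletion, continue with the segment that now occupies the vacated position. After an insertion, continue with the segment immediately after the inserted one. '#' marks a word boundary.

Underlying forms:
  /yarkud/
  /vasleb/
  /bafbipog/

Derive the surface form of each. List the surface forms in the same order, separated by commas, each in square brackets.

/yarkud/:
  Rule 1 Final Obstruent Devoicing: [yarkud] → [yarkut]
  Rule 2 Progressive Voicing Assimilation: no change — [yarkut]
/vasleb/:
  Rule 1 Final Obstruent Devoicing: [vasleb] → [vaslep]
  Rule 2 Progressive Voicing Assimilation: no change — [vaslep]
/bafbipog/:
  Rule 1 Final Obstruent Devoicing: [bafbipog] → [bafbipok]
  Rule 2 Progressive Voicing Assimilation: [bafbipok] → [bafpipok]

[yarkut], [vaslep], [bafpipok]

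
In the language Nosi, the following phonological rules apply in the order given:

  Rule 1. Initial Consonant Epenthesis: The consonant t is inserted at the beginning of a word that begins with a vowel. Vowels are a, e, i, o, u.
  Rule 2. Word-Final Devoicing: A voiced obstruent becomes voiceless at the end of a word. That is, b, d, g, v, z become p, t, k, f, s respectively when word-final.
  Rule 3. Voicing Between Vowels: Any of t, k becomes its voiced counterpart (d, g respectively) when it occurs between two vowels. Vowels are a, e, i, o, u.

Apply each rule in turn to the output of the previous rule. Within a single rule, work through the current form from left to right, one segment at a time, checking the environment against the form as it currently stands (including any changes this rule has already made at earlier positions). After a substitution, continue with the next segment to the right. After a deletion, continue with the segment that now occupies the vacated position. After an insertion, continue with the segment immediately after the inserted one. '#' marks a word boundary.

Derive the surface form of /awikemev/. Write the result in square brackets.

Rule 1 Initial Consonant Epenthesis: [awikemev] → [tawikemev]
Rule 2 Word-Final Devoicing: [tawikemev] → [tawikemef]
Rule 3 Voicing Between Vowels: [tawikemef] → [tawigemef]

[tawigemef]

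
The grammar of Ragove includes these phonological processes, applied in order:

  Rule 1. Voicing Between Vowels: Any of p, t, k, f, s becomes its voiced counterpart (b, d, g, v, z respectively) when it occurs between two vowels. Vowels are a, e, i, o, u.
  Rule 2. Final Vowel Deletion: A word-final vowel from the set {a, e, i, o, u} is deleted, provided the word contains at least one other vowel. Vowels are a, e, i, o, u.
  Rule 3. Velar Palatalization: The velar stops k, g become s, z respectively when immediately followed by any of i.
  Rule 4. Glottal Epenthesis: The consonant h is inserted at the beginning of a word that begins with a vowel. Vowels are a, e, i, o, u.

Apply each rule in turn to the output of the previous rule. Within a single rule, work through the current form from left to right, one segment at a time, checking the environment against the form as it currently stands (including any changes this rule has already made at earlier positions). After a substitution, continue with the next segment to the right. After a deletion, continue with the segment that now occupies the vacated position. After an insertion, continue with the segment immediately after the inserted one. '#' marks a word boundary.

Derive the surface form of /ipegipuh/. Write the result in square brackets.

Rule 1 Voicing Between Vowels: [ipegipuh] → [ibegibuh]
Rule 2 Final Vowel Deletion: no change — [ibegibuh]
Rule 3 Velar Palatalization: [ibegibuh] → [ibezibuh]
Rule 4 Glottal Epenthesis: [ibezibuh] → [hibezibuh]

[hibezibuh]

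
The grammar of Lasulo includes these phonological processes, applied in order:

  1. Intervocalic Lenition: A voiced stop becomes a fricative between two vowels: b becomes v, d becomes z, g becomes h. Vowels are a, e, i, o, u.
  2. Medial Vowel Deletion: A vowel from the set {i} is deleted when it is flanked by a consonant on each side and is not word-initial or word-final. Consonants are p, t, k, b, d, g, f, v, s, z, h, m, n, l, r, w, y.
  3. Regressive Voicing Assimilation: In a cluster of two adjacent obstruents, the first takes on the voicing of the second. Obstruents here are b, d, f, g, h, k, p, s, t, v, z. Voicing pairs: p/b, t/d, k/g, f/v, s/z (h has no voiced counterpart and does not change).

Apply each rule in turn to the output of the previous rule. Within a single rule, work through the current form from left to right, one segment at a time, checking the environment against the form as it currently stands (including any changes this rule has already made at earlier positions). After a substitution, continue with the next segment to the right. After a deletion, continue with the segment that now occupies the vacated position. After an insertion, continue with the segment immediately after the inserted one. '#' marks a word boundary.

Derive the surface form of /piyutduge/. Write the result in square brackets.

1 Intervocalic Lenition: [piyutduge] → [piyutduhe]
2 Medial Vowel Deletion: [piyutduhe] → [pyutduhe]
3 Regressive Voicing Assimilation: [pyutduhe] → [pyudduhe]

[pyudduhe]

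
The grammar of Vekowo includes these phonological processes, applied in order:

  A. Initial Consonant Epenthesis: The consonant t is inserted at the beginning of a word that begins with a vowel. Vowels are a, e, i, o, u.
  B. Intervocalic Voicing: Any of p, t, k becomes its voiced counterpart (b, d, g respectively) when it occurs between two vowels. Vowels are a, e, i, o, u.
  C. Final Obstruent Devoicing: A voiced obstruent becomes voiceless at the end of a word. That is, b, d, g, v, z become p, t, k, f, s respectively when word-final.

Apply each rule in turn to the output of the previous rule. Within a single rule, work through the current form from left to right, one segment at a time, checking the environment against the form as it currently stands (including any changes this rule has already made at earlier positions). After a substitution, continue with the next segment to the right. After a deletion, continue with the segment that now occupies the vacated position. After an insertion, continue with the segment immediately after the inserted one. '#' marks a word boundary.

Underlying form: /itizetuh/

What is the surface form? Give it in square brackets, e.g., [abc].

[tidizeduh]

A Initial Consonant Epenthesis: [itizetuh] → [titizetuh]
B Intervocalic Voicing: [titizetuh] → [tidizeduh]
C Final Obstruent Devoicing: no change — [tidizeduh]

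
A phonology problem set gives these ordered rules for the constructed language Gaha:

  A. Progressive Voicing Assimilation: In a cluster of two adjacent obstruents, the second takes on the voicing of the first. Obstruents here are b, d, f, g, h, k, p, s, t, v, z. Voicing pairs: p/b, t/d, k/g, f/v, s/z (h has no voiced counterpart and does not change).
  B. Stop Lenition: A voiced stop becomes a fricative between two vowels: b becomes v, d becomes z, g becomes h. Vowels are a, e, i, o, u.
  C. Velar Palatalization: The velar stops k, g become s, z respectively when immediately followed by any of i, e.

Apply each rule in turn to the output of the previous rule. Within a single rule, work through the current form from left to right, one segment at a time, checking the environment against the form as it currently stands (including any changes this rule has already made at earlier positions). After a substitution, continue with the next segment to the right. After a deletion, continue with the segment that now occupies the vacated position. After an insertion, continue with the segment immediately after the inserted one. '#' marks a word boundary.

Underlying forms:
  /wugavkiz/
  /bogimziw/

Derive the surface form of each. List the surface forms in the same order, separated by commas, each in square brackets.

/wugavkiz/:
  A Progressive Voicing Assimilation: [wugavkiz] → [wugavgiz]
  B Stop Lenition: [wugavgiz] → [wuhavgiz]
  C Velar Palatalization: [wuhavgiz] → [wuhavziz]
/bogimziw/:
  A Progressive Voicing Assimilation: no change — [bogimziw]
  B Stop Lenition: [bogimziw] → [bohimziw]
  C Velar Palatalization: no change — [bohimziw]

[wuhavziz], [bohimziw]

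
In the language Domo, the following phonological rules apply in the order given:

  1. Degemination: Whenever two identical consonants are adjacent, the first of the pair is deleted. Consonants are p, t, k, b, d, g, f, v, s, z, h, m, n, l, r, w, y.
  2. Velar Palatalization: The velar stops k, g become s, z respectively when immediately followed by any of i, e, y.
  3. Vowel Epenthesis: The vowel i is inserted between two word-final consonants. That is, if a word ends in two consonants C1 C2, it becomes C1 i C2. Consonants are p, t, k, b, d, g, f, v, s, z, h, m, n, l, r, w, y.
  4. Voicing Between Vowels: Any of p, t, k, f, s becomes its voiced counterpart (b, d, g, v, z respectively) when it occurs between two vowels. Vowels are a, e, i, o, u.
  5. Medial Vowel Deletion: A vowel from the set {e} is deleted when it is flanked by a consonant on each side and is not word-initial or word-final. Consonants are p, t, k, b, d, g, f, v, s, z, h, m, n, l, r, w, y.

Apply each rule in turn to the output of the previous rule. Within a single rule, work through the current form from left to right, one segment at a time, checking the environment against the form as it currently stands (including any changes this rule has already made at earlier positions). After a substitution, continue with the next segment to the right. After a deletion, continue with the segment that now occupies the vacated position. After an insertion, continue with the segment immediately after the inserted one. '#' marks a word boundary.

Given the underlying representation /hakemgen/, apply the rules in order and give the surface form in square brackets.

1 Degemination: no change — [hakemgen]
2 Velar Palatalization: [hakemgen] → [hasemzen]
3 Vowel Epenthesis: no change — [hasemzen]
4 Voicing Between Vowels: [hasemzen] → [hazemzen]
5 Medial Vowel Deletion: [hazemzen] → [hazmzn]

[hazmzn]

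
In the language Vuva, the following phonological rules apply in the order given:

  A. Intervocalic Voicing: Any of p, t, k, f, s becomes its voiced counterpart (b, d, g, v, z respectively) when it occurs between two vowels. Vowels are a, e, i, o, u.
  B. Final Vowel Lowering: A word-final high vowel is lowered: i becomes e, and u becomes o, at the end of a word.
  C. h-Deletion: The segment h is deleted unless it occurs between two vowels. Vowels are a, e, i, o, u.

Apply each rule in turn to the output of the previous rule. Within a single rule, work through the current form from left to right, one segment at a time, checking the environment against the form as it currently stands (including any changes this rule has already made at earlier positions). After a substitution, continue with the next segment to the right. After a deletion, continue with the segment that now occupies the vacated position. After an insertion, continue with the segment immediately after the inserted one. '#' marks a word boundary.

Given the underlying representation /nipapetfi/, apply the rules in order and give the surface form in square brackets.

[nibabetfe]

A Intervocalic Voicing: [nipapetfi] → [nibabetfi]
B Final Vowel Lowering: [nibabetfi] → [nibabetfe]
C h-Deletion: no change — [nibabetfe]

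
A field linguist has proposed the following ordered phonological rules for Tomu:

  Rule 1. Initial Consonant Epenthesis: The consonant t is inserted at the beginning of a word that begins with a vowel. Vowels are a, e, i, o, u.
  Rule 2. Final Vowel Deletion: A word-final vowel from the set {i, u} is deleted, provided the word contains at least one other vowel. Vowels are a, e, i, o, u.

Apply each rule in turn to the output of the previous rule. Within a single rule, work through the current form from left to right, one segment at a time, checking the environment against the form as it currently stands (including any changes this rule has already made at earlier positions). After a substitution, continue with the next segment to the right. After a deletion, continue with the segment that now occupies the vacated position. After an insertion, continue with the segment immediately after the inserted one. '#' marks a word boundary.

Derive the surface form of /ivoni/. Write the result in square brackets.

Rule 1 Initial Consonant Epenthesis: [ivoni] → [tivoni]
Rule 2 Final Vowel Deletion: [tivoni] → [tivon]

[tivon]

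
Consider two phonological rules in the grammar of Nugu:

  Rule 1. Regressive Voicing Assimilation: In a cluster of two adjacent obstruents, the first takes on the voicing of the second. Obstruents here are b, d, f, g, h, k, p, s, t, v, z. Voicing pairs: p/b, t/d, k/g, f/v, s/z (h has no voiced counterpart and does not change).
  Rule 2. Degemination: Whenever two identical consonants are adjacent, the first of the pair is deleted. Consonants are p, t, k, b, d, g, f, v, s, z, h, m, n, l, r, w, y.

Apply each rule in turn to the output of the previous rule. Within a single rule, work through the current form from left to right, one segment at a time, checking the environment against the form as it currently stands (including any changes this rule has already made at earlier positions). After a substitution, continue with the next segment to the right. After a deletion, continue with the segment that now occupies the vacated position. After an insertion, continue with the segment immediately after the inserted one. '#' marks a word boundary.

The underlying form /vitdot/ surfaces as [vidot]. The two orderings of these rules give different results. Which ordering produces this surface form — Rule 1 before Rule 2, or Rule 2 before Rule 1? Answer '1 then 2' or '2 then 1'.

Order 1 then 2:
  1 Regressive Voicing Assimilation: [vitdot] → [viddot]
  2 Degemination: [viddot] → [vidot]
  result: [vidot]
Order 2 then 1:
  2 Degemination: no change — [vitdot]
  1 Regressive Voicing Assimilation: [vitdot] → [viddot]
  result: [viddot]

1 then 2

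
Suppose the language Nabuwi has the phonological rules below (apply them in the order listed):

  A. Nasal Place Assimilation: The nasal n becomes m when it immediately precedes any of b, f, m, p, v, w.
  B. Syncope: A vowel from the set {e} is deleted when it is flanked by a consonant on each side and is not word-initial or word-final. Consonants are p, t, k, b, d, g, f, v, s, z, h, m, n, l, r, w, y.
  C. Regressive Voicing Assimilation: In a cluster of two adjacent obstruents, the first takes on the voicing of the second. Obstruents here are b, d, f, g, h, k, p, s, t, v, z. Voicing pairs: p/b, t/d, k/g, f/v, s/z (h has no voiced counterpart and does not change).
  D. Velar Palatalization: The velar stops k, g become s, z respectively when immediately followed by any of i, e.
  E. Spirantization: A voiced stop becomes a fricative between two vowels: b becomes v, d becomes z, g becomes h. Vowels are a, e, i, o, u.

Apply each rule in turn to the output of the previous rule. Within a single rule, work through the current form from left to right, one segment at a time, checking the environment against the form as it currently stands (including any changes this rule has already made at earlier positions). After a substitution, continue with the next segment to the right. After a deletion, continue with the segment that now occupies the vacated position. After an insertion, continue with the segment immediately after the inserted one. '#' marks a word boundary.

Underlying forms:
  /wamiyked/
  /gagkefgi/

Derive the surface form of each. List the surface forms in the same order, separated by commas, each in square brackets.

[wamiygd], [gakkvzi]

/wamiyked/:
  A Nasal Place Assimilation: no change — [wamiyked]
  B Syncope: [wamiyked] → [wamiykd]
  C Regressive Voicing Assimilation: [wamiykd] → [wamiygd]
  D Velar Palatalization: no change — [wamiygd]
  E Spirantization: no change — [wamiygd]
/gagkefgi/:
  A Nasal Place Assimilation: no change — [gagkefgi]
  B Syncope: [gagkefgi] → [gagkfgi]
  C Regressive Voicing Assimilation: [gagkfgi] → [gakkvgi]
  D Velar Palatalization: [gakkvgi] → [gakkvzi]
  E Spirantization: no change — [gakkvzi]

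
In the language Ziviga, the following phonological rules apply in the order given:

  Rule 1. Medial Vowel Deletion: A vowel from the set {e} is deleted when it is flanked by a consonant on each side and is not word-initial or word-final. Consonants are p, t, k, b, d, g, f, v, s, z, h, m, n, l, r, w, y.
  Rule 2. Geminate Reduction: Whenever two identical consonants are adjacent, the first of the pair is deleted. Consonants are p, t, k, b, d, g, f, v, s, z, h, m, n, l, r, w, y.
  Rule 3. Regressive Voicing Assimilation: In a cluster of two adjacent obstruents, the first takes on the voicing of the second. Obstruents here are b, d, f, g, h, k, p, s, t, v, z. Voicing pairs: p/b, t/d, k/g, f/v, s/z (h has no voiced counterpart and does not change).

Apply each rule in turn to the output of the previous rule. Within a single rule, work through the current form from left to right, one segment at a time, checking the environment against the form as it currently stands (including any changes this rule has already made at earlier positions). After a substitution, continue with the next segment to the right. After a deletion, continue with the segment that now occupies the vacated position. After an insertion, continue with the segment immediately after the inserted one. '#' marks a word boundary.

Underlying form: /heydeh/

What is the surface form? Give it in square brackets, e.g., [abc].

Rule 1 Medial Vowel Deletion: [heydeh] → [hydh]
Rule 2 Geminate Reduction: no change — [hydh]
Rule 3 Regressive Voicing Assimilation: [hydh] → [hyth]

[hyth]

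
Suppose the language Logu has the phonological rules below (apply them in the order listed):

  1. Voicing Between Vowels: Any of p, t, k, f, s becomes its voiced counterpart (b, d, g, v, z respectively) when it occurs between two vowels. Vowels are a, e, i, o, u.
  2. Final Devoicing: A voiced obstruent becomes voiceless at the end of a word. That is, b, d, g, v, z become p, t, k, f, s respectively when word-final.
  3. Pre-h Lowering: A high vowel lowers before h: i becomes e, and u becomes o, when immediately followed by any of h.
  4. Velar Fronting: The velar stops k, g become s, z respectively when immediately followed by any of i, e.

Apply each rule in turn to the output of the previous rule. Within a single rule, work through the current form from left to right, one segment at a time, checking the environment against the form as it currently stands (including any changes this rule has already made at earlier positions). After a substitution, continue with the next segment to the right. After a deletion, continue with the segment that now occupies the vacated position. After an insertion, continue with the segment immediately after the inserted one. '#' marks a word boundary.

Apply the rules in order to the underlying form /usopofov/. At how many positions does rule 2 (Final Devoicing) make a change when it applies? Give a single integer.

1

1 Voicing Between Vowels: [usopofov] → [uzobovov]
2 Final Devoicing: [uzobovov] → [uzobovof]
3 Pre-h Lowering: no change — [uzobovof]
4 Velar Fronting: no change — [uzobovof]
Rule 2 changed 1 position(s).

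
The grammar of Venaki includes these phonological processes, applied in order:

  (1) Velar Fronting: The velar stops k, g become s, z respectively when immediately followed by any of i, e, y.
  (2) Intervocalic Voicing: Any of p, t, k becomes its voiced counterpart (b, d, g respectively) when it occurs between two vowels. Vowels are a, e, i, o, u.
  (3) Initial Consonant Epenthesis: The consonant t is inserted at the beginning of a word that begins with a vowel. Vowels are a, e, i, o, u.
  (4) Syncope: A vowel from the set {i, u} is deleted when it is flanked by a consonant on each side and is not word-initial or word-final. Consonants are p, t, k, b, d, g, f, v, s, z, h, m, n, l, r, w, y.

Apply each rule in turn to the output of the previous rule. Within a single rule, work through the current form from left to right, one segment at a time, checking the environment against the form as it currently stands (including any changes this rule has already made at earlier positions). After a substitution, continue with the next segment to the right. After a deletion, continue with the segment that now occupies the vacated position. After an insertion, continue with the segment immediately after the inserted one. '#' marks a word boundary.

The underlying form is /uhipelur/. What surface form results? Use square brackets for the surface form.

[thbelr]

(1) Velar Fronting: no change — [uhipelur]
(2) Intervocalic Voicing: [uhipelur] → [uhibelur]
(3) Initial Consonant Epenthesis: [uhibelur] → [tuhibelur]
(4) Syncope: [tuhibelur] → [thbelr]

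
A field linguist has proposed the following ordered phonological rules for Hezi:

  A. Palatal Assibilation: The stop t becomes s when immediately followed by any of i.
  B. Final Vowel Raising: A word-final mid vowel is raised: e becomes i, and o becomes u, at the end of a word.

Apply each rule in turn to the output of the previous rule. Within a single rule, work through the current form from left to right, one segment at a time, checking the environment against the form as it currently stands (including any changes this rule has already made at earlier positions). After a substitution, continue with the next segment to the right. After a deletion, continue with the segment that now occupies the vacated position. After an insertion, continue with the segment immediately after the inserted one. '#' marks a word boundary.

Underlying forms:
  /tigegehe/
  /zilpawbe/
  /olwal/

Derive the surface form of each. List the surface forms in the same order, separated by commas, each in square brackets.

/tigegehe/:
  A Palatal Assibilation: [tigegehe] → [sigegehe]
  B Final Vowel Raising: [sigegehe] → [sigegehi]
/zilpawbe/:
  A Palatal Assibilation: no change — [zilpawbe]
  B Final Vowel Raising: [zilpawbe] → [zilpawbi]
/olwal/:
  A Palatal Assibilation: no change — [olwal]
  B Final Vowel Raising: no change — [olwal]

[sigegehi], [zilpawbi], [olwal]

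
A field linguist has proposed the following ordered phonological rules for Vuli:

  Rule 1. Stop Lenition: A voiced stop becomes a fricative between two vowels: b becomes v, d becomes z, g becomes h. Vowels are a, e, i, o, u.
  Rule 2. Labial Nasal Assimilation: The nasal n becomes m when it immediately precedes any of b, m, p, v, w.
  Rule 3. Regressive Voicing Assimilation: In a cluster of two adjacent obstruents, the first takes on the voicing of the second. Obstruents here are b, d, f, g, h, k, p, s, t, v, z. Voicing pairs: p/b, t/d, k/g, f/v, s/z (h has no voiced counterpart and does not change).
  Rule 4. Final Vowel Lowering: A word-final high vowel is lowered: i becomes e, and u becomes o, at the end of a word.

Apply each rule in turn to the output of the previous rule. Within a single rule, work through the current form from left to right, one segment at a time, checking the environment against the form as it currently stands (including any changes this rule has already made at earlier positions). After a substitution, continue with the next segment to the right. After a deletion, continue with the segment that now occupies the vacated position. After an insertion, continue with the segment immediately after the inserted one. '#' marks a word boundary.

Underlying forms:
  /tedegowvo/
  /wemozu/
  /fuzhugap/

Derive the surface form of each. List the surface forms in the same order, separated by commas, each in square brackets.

[tezehowvo], [wemozo], [fushuhap]

/tedegowvo/:
  Rule 1 Stop Lenition: [tedegowvo] → [tezehowvo]
  Rule 2 Labial Nasal Assimilation: no change — [tezehowvo]
  Rule 3 Regressive Voicing Assimilation: no change — [tezehowvo]
  Rule 4 Final Vowel Lowering: no change — [tezehowvo]
/wemozu/:
  Rule 1 Stop Lenition: no change — [wemozu]
  Rule 2 Labial Nasal Assimilation: no change — [wemozu]
  Rule 3 Regressive Voicing Assimilation: no change — [wemozu]
  Rule 4 Final Vowel Lowering: [wemozu] → [wemozo]
/fuzhugap/:
  Rule 1 Stop Lenition: [fuzhugap] → [fuzhuhap]
  Rule 2 Labial Nasal Assimilation: no change — [fuzhuhap]
  Rule 3 Regressive Voicing Assimilation: [fuzhuhap] → [fushuhap]
  Rule 4 Final Vowel Lowering: no change — [fushuhap]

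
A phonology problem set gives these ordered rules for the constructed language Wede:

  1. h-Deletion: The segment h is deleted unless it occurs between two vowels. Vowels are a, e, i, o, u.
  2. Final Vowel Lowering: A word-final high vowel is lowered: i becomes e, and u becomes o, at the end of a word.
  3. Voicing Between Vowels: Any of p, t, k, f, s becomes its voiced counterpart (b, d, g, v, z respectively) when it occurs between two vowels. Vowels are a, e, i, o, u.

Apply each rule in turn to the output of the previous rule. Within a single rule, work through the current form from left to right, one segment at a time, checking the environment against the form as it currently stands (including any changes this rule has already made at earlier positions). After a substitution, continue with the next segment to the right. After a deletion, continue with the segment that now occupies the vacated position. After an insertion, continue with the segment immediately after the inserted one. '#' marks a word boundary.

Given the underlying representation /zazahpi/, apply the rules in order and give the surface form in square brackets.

[zazabe]

1 h-Deletion: [zazahpi] → [zazapi]
2 Final Vowel Lowering: [zazapi] → [zazape]
3 Voicing Between Vowels: [zazape] → [zazabe]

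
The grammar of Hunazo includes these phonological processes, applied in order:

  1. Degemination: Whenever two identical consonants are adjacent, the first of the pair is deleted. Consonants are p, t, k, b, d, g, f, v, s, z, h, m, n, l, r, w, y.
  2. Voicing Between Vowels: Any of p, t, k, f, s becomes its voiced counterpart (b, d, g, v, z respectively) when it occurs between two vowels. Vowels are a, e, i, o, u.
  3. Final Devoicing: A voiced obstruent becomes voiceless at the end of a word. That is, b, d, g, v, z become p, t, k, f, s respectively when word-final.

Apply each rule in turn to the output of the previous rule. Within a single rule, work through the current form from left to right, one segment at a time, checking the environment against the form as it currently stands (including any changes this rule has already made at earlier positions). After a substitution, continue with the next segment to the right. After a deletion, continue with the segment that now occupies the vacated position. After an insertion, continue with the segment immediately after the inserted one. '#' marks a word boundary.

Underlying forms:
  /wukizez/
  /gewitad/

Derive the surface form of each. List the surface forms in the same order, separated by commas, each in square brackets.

/wukizez/:
  1 Degemination: no change — [wukizez]
  2 Voicing Between Vowels: [wukizez] → [wugizez]
  3 Final Devoicing: [wugizez] → [wugizes]
/gewitad/:
  1 Degemination: no change — [gewitad]
  2 Voicing Between Vowels: [gewitad] → [gewidad]
  3 Final Devoicing: [gewidad] → [gewidat]

[wugizes], [gewidat]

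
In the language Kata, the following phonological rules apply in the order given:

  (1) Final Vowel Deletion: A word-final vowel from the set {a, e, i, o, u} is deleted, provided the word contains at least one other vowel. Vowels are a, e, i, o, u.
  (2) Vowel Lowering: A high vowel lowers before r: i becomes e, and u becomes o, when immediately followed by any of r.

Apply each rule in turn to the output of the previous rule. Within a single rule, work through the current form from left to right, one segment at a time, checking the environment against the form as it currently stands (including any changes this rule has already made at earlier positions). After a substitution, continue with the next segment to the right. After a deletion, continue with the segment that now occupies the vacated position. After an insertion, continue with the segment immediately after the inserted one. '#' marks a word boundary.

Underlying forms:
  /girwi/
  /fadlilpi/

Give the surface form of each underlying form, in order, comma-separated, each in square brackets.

[gerw], [fadlilp]

/girwi/:
  (1) Final Vowel Deletion: [girwi] → [girw]
  (2) Vowel Lowering: [girw] → [gerw]
/fadlilpi/:
  (1) Final Vowel Deletion: [fadlilpi] → [fadlilp]
  (2) Vowel Lowering: no change — [fadlilp]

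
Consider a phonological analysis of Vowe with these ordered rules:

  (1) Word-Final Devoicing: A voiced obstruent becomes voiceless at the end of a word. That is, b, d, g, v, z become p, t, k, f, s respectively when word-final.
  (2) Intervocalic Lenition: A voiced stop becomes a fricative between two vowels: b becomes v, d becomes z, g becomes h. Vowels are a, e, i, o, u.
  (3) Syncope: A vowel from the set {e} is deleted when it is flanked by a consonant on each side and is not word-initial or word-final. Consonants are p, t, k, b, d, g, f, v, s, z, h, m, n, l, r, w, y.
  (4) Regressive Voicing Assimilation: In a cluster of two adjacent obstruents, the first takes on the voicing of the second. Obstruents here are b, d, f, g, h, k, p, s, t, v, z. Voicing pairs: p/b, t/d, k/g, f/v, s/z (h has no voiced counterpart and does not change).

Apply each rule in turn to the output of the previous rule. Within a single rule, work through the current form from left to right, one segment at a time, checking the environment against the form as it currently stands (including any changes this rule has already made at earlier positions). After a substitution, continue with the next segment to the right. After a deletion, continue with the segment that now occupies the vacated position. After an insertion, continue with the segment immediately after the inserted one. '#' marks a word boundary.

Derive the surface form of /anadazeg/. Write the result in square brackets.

[anazask]

(1) Word-Final Devoicing: [anadazeg] → [anadazek]
(2) Intervocalic Lenition: [anadazek] → [anazazek]
(3) Syncope: [anazazek] → [anazazk]
(4) Regressive Voicing Assimilation: [anazazk] → [anazask]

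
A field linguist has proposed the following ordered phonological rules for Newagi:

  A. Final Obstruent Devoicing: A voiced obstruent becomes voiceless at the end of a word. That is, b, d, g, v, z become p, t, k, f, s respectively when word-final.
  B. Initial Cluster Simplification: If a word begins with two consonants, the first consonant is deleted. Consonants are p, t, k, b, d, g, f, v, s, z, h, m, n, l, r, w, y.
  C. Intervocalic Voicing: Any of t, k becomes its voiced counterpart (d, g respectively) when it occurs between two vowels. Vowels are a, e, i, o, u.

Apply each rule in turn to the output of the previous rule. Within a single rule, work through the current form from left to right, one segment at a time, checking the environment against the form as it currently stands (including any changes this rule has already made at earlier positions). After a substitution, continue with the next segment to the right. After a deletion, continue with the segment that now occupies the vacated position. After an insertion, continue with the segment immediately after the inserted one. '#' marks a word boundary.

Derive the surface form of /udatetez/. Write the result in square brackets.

A Final Obstruent Devoicing: [udatetez] → [udatetes]
B Initial Cluster Simplification: no change — [udatetes]
C Intervocalic Voicing: [udatetes] → [udadedes]

[udadedes]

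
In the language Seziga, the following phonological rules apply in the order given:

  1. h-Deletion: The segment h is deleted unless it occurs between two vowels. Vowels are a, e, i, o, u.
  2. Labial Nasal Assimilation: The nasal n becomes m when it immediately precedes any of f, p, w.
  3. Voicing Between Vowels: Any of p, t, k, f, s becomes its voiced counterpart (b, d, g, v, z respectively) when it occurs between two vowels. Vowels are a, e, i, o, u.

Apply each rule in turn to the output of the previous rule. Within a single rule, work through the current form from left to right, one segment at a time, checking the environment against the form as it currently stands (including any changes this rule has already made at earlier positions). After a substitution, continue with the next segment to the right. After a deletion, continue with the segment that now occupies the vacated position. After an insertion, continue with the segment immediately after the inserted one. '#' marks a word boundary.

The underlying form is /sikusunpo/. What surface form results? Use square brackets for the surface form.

1 h-Deletion: no change — [sikusunpo]
2 Labial Nasal Assimilation: [sikusunpo] → [sikusumpo]
3 Voicing Between Vowels: [sikusumpo] → [siguzumpo]

[siguzumpo]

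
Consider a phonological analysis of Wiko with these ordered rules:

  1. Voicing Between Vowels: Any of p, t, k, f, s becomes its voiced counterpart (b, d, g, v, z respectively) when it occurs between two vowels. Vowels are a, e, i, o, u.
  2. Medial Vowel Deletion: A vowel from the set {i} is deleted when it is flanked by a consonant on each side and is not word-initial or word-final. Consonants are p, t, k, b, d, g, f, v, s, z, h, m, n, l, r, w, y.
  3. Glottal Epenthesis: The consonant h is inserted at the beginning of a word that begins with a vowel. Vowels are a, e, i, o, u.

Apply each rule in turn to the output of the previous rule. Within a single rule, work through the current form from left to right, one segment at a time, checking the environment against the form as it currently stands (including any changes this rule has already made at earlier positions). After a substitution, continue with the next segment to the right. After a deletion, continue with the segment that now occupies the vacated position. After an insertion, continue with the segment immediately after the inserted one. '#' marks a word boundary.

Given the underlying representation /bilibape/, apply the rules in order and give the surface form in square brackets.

1 Voicing Between Vowels: [bilibape] → [bilibabe]
2 Medial Vowel Deletion: [bilibabe] → [blbabe]
3 Glottal Epenthesis: no change — [blbabe]

[blbabe]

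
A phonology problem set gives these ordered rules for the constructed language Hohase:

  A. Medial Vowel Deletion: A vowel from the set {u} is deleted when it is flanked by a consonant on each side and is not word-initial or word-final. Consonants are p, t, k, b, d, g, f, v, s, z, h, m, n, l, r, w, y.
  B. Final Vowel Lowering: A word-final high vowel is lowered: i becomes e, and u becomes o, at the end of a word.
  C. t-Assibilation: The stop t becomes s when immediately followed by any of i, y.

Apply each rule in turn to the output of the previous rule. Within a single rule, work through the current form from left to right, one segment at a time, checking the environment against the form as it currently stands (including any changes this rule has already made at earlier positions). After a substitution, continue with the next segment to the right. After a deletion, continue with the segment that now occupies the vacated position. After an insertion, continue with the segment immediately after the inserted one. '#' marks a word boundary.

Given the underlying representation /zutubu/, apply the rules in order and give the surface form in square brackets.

A Medial Vowel Deletion: [zutubu] → [ztbu]
B Final Vowel Lowering: [ztbu] → [ztbo]
C t-Assibilation: no change — [ztbo]

[ztbo]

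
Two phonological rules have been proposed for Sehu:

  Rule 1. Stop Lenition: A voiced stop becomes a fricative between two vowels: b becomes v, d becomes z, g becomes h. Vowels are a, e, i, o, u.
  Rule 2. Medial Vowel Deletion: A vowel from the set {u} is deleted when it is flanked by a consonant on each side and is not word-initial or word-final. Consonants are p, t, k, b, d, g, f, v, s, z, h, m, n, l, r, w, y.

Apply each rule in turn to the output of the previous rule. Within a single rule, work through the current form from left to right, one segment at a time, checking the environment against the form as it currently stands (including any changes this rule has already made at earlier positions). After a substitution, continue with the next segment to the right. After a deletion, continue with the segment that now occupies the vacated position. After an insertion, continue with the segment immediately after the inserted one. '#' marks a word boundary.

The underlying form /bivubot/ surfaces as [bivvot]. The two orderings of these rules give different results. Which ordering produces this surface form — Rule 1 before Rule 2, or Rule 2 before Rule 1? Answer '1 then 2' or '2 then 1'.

1 then 2

Order 1 then 2:
  1 Stop Lenition: [bivubot] → [bivuvot]
  2 Medial Vowel Deletion: [bivuvot] → [bivvot]
  result: [bivvot]
Order 2 then 1:
  2 Medial Vowel Deletion: [bivubot] → [bivbot]
  1 Stop Lenition: no change — [bivbot]
  result: [bivbot]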